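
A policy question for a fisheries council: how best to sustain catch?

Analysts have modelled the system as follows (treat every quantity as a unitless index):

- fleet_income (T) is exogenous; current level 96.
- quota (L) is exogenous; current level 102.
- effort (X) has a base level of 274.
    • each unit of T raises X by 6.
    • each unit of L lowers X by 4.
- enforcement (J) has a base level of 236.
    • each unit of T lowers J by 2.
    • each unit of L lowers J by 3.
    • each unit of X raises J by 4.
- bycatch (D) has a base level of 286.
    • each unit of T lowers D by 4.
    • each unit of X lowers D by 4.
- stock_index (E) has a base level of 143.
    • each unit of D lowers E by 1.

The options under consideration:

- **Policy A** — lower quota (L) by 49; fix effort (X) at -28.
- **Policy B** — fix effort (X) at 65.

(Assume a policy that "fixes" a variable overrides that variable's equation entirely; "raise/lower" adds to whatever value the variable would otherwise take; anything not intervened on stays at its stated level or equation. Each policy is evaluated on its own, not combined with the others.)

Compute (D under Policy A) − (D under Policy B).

372

Policy A (L − 49, X := -28):
  T = 96
  L = 102 − 49 = 53
  X = -28
  D = 286 − 4·96 − 4·(-28) = 14
Policy B (X := 65):
  T = 96
  L = 102
  X = 65
  D = 286 − 4·96 − 4·65 = -358
D: 14 − (-358) = 372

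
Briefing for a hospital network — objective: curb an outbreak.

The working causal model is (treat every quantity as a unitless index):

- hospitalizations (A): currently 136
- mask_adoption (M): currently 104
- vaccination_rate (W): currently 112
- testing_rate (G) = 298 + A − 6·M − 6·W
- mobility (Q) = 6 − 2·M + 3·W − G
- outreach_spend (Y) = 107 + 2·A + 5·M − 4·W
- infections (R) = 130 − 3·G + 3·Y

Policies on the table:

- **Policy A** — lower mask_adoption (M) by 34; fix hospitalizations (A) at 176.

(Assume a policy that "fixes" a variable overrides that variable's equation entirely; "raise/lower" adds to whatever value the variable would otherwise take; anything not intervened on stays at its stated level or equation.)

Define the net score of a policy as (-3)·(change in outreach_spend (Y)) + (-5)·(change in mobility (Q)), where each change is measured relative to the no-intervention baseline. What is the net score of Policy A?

Baseline:
  A = 136
  M = 104
  W = 112
  G = 298 + 136 − 6·104 − 6·112 = -862
  Q = 6 − 2·104 + 3·112 − (-862) = 996
  Y = 107 + 2·136 + 5·104 − 4·112 = 451
Policy A (M − 34, A := 176):
  A = 176
  M = 104 − 34 = 70
  W = 112
  G = 298 + 176 − 6·70 − 6·112 = -618
  Q = 6 − 2·70 + 3·112 − (-618) = 820
  Y = 107 + 2·176 + 5·70 − 4·112 = 361
ΔY = 361 − 451 = -90; ΔQ = 820 − 996 = -176
Score = (-3)·(-90) + (-5)·(-176) = 1150

1150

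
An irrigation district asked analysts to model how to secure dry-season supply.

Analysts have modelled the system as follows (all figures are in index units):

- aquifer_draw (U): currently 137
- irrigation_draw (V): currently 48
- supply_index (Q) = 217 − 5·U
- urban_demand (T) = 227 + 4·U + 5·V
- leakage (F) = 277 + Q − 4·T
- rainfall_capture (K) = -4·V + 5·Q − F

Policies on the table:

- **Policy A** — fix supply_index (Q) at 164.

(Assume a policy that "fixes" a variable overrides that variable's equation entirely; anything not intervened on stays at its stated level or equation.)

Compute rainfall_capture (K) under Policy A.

4247

Policy A (Q := 164):
  U = 137
  V = 48
  Q = 164
  T = 227 + 4·137 + 5·48 = 1015
  F = 277 + 164 − 4·1015 = -3619
  K = 0 − 4·48 + 5·164 − (-3619) = 4247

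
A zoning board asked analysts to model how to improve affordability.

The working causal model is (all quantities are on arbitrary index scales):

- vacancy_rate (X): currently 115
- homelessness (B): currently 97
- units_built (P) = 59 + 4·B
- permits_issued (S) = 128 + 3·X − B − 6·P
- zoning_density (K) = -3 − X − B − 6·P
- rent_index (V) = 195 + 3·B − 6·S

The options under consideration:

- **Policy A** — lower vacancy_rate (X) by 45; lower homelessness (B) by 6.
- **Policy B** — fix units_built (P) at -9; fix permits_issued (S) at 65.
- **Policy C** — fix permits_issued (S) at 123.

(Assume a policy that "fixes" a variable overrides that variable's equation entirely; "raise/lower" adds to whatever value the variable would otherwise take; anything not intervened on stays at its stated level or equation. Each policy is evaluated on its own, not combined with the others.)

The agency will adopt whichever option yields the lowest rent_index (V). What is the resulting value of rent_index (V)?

-252

Policy A (X − 45, B − 6):
  X = 115 − 45 = 70
  B = 97 − 6 = 91
  P = 59 + 4·91 = 423
  S = 128 + 3·70 − 91 − 6·423 = -2291
  V = 195 + 3·91 − 6·(-2291) = 14214
Policy B (P := -9, S := 65):
  X = 115
  B = 97
  P = -9
  S = 65
  V = 195 + 3·97 − 6·65 = 96
Policy C (S := 123):
  X = 115
  B = 97
  P = 59 + 4·97 = 447
  S = 123
  V = 195 + 3·97 − 6·123 = -252
Comparing — Policy A: V=14214, Policy B: V=96, Policy C: V=-252. Lowest is -252 (Policy C).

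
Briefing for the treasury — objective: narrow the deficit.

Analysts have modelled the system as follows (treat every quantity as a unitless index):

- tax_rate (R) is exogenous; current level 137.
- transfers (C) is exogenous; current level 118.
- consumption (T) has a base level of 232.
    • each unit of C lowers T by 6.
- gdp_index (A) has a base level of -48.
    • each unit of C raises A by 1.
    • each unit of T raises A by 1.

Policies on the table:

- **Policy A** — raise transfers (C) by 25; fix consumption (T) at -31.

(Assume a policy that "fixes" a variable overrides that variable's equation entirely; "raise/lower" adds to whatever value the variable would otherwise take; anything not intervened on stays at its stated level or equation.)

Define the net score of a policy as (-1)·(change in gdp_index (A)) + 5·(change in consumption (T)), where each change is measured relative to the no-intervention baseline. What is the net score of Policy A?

Baseline:
  C = 118
  T = 232 − 6·118 = -476
  A = -48 + 118 + (-476) = -406
Policy A (C + 25, T := -31):
  C = 118 + 25 = 143
  T = -31
  A = -48 + 143 + (-31) = 64
ΔA = 64 − (-406) = 470; ΔT = -31 − (-476) = 445
Score = (-1)·470 + 5·445 = 1755

1755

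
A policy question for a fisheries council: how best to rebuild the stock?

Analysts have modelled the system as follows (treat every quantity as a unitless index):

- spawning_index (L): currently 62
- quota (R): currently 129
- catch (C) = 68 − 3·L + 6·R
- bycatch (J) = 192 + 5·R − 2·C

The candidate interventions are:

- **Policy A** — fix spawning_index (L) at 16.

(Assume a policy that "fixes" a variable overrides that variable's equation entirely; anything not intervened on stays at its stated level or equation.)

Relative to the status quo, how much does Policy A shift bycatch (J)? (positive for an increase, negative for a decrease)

Baseline:
  L = 62
  R = 129
  C = 68 − 3·62 + 6·129 = 656
  J = 192 + 5·129 − 2·656 = -475
Policy A (L := 16):
  L = 16
  R = 129
  C = 68 − 3·16 + 6·129 = 794
  J = 192 + 5·129 − 2·794 = -751
Change in J: -751 − (-475) = -276

-276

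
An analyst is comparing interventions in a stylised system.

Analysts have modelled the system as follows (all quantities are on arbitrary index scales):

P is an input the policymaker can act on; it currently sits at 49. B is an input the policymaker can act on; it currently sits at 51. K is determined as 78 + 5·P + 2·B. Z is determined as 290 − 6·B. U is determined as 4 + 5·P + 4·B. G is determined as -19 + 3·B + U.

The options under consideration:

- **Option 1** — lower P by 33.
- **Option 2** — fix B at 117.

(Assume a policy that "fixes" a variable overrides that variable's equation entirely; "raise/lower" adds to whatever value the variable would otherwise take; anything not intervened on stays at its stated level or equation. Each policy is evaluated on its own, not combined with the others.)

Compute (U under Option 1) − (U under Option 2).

Option 1 (P − 33):
  P = 49 − 33 = 16
  B = 51
  U = 4 + 5·16 + 4·51 = 288
Option 2 (B := 117):
  P = 49
  B = 117
  U = 4 + 5·49 + 4·117 = 717
U: 288 − 717 = -429

-429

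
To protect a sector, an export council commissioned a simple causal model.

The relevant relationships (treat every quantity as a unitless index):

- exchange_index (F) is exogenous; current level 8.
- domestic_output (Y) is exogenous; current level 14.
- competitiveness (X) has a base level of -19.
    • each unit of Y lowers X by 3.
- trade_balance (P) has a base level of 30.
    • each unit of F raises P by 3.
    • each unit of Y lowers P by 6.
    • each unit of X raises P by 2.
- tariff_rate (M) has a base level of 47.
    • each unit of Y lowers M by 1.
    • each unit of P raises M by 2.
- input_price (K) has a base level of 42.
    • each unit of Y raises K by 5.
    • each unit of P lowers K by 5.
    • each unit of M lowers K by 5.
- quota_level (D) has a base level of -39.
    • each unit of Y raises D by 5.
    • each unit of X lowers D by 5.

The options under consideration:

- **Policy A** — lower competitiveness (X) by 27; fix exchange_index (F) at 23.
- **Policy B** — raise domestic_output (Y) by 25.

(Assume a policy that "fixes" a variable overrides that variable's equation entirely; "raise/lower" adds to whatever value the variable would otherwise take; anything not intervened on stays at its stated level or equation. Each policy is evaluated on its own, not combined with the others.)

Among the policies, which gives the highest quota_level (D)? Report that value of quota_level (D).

836

Policy A (X − 27, F := 23):
  Y = 14
  X = -19 − 3·14 (−27 from intervention) = -88
  D = -39 + 5·14 − 5·(-88) = 471
Policy B (Y + 25):
  Y = 14 + 25 = 39
  X = -19 − 3·39 = -136
  D = -39 + 5·39 − 5·(-136) = 836
Comparing — Policy A: D=471, Policy B: D=836. Highest is 836 (Policy B).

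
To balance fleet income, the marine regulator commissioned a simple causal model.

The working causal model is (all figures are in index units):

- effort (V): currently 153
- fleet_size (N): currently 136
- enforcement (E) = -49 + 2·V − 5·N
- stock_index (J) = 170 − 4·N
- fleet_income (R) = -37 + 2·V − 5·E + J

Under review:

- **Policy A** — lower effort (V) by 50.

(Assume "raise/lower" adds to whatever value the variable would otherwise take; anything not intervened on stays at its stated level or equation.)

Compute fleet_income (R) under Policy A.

Policy A (V − 50):
  V = 153 − 50 = 103
  N = 136
  E = -49 + 2·103 − 5·136 = -523
  J = 170 − 4·136 = -374
  R = -37 + 2·103 − 5·(-523) + (-374) = 2410

2410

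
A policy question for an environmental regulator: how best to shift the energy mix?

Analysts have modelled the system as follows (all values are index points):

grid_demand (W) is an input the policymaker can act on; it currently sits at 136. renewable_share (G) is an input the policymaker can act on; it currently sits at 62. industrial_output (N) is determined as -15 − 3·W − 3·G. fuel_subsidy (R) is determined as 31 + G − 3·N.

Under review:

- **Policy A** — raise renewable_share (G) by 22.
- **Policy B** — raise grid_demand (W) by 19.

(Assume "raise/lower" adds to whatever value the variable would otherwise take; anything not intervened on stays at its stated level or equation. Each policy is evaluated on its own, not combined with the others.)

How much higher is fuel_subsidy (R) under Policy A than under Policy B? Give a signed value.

Policy A (G + 22):
  W = 136
  G = 62 + 22 = 84
  N = -15 − 3·136 − 3·84 = -675
  R = 31 + 84 − 3·(-675) = 2140
Policy B (W + 19):
  W = 136 + 19 = 155
  G = 62
  N = -15 − 3·155 − 3·62 = -666
  R = 31 + 62 − 3·(-666) = 2091
R: 2140 − 2091 = 49

49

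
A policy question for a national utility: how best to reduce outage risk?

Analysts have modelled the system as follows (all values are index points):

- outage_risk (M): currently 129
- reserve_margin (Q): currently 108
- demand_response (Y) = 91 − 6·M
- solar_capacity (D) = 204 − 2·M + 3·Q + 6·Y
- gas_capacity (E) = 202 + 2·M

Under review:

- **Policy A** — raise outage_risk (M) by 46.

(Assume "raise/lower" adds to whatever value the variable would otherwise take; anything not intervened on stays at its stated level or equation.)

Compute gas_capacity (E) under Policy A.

552

Policy A (M + 46):
  M = 129 + 46 = 175
  E = 202 + 2·175 = 552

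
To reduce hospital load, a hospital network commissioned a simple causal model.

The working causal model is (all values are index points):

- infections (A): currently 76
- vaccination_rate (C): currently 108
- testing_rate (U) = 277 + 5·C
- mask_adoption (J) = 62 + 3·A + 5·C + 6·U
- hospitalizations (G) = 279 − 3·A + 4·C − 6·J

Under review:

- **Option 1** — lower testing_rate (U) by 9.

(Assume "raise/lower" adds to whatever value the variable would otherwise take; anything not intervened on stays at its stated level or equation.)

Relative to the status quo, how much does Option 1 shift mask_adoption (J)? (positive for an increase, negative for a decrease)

Baseline:
  A = 76
  C = 108
  U = 277 + 5·108 = 817
  J = 62 + 3·76 + 5·108 + 6·817 = 5732
Option 1 (U − 9):
  A = 76
  C = 108
  U = 277 + 5·108 (−9 from intervention) = 808
  J = 62 + 3·76 + 5·108 + 6·808 = 5678
Change in J: 5678 − 5732 = -54

-54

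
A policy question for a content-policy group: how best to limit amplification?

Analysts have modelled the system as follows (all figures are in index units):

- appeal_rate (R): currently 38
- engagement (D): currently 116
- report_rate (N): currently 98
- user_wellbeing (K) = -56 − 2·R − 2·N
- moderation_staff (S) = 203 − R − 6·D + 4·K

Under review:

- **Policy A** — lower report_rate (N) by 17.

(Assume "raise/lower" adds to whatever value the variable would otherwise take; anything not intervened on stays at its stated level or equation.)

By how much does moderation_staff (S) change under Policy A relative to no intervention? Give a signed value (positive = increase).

Baseline:
  R = 38
  D = 116
  N = 98
  K = -56 − 2·38 − 2·98 = -328
  S = 203 − 38 − 6·116 + 4·(-328) = -1843
Policy A (N − 17):
  R = 38
  D = 116
  N = 98 − 17 = 81
  K = -56 − 2·38 − 2·81 = -294
  S = 203 − 38 − 6·116 + 4·(-294) = -1707
Change in S: -1707 − (-1843) = 136

136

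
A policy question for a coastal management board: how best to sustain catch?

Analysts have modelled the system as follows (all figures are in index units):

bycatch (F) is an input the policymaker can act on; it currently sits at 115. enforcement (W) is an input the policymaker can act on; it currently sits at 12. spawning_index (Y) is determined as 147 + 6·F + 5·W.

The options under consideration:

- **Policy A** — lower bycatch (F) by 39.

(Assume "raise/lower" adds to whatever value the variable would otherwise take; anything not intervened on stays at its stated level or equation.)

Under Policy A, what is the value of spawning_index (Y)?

Policy A (F − 39):
  F = 115 − 39 = 76
  W = 12
  Y = 147 + 6·76 + 5·12 = 663

663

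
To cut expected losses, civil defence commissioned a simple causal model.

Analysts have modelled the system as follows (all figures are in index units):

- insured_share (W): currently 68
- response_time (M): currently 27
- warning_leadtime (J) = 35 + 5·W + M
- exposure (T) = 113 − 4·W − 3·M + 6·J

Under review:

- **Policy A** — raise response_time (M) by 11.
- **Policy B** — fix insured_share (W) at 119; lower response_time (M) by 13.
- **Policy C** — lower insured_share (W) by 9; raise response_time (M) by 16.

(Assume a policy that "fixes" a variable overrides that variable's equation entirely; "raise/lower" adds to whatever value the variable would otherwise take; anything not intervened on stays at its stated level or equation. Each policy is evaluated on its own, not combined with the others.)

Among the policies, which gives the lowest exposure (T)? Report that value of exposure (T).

Policy A (M + 11):
  W = 68
  M = 27 + 11 = 38
  J = 35 + 5·68 + 38 = 413
  T = 113 − 4·68 − 3·38 + 6·413 = 2205
Policy B (W := 119, M − 13):
  W = 119
  M = 27 − 13 = 14
  J = 35 + 5·119 + 14 = 644
  T = 113 − 4·119 − 3·14 + 6·644 = 3459
Policy C (W − 9, M + 16):
  W = 68 − 9 = 59
  M = 27 + 16 = 43
  J = 35 + 5·59 + 43 = 373
  T = 113 − 4·59 − 3·43 + 6·373 = 1986
Comparing — Policy A: T=2205, Policy B: T=3459, Policy C: T=1986. Lowest is 1986 (Policy C).

1986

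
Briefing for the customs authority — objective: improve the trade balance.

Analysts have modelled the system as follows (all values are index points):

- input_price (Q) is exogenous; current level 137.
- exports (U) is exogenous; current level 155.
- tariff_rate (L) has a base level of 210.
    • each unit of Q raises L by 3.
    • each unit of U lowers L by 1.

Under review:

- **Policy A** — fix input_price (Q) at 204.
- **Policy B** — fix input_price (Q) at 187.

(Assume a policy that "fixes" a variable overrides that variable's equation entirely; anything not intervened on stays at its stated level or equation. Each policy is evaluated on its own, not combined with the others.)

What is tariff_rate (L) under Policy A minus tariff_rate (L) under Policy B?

Policy A (Q := 204):
  Q = 204
  U = 155
  L = 210 + 3·204 − 155 = 667
Policy B (Q := 187):
  Q = 187
  U = 155
  L = 210 + 3·187 − 155 = 616
L: 667 − 616 = 51

51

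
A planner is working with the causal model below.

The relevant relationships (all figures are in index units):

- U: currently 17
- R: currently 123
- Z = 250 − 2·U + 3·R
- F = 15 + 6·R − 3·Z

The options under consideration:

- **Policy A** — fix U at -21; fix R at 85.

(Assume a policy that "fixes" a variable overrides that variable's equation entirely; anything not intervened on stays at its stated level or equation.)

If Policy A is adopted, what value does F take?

Policy A (U := -21, R := 85):
  U = -21
  R = 85
  Z = 250 − 2·(-21) + 3·85 = 547
  F = 15 + 6·85 − 3·547 = -1116

-1116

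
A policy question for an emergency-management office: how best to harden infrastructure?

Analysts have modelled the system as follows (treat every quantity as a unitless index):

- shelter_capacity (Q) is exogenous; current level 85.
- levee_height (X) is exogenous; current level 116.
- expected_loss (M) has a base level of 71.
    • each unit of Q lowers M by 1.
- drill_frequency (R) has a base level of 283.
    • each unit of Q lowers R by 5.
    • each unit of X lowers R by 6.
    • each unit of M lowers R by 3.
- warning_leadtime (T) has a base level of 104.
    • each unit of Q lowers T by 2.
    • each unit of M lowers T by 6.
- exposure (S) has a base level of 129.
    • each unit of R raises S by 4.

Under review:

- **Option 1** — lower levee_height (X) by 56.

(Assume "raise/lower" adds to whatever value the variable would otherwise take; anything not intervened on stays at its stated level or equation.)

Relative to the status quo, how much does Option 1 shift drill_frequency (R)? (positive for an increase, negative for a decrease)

336

Baseline:
  Q = 85
  X = 116
  M = 71 − 85 = -14
  R = 283 − 5·85 − 6·116 − 3·(-14) = -796
Option 1 (X − 56):
  Q = 85
  X = 116 − 56 = 60
  M = 71 − 85 = -14
  R = 283 − 5·85 − 6·60 − 3·(-14) = -460
Change in R: -460 − (-796) = 336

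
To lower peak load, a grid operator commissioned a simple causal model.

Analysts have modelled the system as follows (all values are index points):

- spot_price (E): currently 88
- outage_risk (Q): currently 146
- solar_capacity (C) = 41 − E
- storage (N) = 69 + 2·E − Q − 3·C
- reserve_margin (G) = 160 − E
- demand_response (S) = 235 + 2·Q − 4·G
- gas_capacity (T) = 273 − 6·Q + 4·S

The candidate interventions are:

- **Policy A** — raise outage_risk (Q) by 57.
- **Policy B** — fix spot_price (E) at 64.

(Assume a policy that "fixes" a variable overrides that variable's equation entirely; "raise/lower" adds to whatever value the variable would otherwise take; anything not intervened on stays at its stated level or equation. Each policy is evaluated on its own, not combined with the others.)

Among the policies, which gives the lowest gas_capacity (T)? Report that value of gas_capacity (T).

Policy A (Q + 57):
  E = 88
  Q = 146 + 57 = 203
  G = 160 − 88 = 72
  S = 235 + 2·203 − 4·72 = 353
  T = 273 − 6·203 + 4·353 = 467
Policy B (E := 64):
  E = 64
  Q = 146
  G = 160 − 64 = 96
  S = 235 + 2·146 − 4·96 = 143
  T = 273 − 6·146 + 4·143 = -31
Comparing — Policy A: T=467, Policy B: T=-31. Lowest is -31 (Policy B).

-31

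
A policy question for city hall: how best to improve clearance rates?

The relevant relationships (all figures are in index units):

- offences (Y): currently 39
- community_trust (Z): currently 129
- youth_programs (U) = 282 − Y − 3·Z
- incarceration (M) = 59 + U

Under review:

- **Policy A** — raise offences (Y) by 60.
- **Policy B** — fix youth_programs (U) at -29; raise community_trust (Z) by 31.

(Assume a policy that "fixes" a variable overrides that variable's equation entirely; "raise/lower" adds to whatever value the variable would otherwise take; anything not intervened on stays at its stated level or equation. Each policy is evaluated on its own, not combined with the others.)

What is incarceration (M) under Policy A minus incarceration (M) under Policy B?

Policy A (Y + 60):
  Y = 39 + 60 = 99
  Z = 129
  U = 282 − 99 − 3·129 = -204
  M = 59 + (-204) = -145
Policy B (U := -29, Z + 31):
  Y = 39
  Z = 129 + 31 = 160
  U = -29
  M = 59 + (-29) = 30
M: -145 − 30 = -175

-175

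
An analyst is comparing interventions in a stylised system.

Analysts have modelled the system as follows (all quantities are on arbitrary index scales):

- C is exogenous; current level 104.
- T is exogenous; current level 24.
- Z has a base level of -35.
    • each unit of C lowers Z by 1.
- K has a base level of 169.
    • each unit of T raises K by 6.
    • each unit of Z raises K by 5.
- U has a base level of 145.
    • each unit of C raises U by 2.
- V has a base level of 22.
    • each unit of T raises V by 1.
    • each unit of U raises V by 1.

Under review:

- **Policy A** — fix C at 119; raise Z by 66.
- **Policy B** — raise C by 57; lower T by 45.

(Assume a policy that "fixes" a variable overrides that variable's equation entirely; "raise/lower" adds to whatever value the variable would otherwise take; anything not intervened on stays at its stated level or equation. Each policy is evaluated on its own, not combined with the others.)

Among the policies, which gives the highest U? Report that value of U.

Policy A (C := 119, Z + 66):
  C = 119
  U = 145 + 2·119 = 383
Policy B (C + 57, T − 45):
  C = 104 + 57 = 161
  U = 145 + 2·161 = 467
Comparing — Policy A: U=383, Policy B: U=467. Highest is 467 (Policy B).

467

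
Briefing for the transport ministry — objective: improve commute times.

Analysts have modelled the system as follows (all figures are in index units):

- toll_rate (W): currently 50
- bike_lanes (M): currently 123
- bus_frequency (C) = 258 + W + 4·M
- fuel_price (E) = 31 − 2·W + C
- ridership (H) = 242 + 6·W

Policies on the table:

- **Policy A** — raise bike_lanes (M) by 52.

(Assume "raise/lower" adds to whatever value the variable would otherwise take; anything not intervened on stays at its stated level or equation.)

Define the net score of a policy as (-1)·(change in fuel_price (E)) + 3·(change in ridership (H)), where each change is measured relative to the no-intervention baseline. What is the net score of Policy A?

Baseline:
  W = 50
  M = 123
  C = 258 + 50 + 4·123 = 800
  E = 31 − 2·50 + 800 = 731
  H = 242 + 6·50 = 542
Policy A (M + 52):
  W = 50
  M = 123 + 52 = 175
  C = 258 + 50 + 4·175 = 1008
  E = 31 − 2·50 + 1008 = 939
  H = 242 + 6·50 = 542
ΔE = 939 − 731 = 208; ΔH = 542 − 542 = 0
Score = (-1)·208 + 3·0 = -208

-208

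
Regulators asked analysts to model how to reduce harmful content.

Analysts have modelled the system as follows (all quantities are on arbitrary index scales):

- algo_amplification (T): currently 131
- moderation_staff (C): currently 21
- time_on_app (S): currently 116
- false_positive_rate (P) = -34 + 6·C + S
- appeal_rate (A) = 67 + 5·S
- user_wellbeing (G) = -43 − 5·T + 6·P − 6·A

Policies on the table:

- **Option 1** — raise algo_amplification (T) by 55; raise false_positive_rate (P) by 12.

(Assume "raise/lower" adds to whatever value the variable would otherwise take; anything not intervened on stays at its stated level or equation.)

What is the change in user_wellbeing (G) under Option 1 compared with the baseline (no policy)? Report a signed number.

-203

Baseline:
  T = 131
  C = 21
  S = 116
  P = -34 + 6·21 + 116 = 208
  A = 67 + 5·116 = 647
  G = -43 − 5·131 + 6·208 − 6·647 = -3332
Option 1 (T + 55, P + 12):
  T = 131 + 55 = 186
  C = 21
  S = 116
  P = -34 + 6·21 + 116 (+12 from intervention) = 220
  A = 67 + 5·116 = 647
  G = -43 − 5·186 + 6·220 − 6·647 = -3535
Change in G: -3535 − (-3332) = -203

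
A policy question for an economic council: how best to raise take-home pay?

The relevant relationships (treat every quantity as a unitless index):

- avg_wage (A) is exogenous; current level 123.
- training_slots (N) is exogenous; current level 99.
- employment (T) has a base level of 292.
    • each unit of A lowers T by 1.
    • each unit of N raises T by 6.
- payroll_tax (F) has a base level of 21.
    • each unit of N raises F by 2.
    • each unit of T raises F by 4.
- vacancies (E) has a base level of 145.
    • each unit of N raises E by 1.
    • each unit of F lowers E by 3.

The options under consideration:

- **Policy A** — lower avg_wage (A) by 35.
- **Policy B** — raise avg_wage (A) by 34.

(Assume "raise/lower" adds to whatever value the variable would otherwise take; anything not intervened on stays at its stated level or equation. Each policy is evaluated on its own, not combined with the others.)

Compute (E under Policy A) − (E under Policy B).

Policy A (A − 35):
  A = 123 − 35 = 88
  N = 99
  T = 292 − 88 + 6·99 = 798
  F = 21 + 2·99 + 4·798 = 3411
  E = 145 + 99 − 3·3411 = -9989
Policy B (A + 34):
  A = 123 + 34 = 157
  N = 99
  T = 292 − 157 + 6·99 = 729
  F = 21 + 2·99 + 4·729 = 3135
  E = 145 + 99 − 3·3135 = -9161
E: -9989 − (-9161) = -828

-828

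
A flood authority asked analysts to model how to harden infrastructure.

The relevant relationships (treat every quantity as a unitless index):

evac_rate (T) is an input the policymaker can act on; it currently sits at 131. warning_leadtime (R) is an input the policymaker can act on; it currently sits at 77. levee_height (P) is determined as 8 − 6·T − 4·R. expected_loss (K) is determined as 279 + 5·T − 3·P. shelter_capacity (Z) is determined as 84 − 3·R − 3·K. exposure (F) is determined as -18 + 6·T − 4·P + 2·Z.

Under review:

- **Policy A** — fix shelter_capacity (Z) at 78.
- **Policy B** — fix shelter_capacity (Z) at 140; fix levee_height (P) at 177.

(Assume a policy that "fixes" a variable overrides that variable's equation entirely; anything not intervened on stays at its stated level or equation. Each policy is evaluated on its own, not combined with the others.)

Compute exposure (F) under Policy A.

5268

Policy A (Z := 78):
  T = 131
  R = 77
  P = 8 − 6·131 − 4·77 = -1086
  K = 279 + 5·131 − 3·(-1086) = 4192
  Z = 78
  F = -18 + 6·131 − 4·(-1086) + 2·78 = 5268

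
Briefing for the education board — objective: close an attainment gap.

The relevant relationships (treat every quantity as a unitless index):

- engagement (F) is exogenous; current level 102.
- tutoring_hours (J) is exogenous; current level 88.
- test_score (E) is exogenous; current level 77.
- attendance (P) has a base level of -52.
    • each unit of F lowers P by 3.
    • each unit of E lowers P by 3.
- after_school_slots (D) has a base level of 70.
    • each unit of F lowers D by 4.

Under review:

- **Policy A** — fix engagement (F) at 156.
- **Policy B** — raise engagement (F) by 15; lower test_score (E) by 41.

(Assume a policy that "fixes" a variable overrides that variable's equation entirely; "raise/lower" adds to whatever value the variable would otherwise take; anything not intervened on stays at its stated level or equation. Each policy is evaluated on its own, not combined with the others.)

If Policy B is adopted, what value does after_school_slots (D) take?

Policy B (F + 15, E − 41):
  F = 102 + 15 = 117
  D = 70 − 4·117 = -398

-398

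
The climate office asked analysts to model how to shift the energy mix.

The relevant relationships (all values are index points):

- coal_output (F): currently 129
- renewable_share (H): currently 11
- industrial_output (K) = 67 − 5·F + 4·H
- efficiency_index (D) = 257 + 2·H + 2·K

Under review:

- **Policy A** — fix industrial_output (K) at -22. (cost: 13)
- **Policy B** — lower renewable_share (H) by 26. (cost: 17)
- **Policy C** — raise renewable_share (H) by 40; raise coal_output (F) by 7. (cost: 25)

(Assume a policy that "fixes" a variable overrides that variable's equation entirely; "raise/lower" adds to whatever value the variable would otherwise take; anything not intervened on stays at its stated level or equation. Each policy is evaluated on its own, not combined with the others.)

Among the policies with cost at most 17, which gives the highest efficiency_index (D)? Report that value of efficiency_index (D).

235

Policy A (K := -22):
  F = 129
  H = 11
  K = -22
  D = 257 + 2·11 + 2·(-22) = 235
Policy B (H − 26):
  F = 129
  H = 11 − 26 = -15
  K = 67 − 5·129 + 4·(-15) = -638
  D = 257 + 2·(-15) + 2·(-638) = -1049
Comparing — Policy A: D=235, Policy B: D=-1049. Highest is 235 (Policy A).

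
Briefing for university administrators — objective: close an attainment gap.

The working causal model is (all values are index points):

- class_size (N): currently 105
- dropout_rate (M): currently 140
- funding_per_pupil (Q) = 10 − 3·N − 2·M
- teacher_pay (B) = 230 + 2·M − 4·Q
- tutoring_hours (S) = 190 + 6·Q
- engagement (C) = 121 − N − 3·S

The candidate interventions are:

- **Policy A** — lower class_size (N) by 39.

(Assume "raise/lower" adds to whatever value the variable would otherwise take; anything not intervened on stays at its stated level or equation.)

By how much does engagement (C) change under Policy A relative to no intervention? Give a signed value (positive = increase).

-2067

Baseline:
  N = 105
  M = 140
  Q = 10 − 3·105 − 2·140 = -585
  S = 190 + 6·(-585) = -3320
  C = 121 − 105 − 3·(-3320) = 9976
Policy A (N − 39):
  N = 105 − 39 = 66
  M = 140
  Q = 10 − 3·66 − 2·140 = -468
  S = 190 + 6·(-468) = -2618
  C = 121 − 66 − 3·(-2618) = 7909
Change in C: 7909 − 9976 = -2067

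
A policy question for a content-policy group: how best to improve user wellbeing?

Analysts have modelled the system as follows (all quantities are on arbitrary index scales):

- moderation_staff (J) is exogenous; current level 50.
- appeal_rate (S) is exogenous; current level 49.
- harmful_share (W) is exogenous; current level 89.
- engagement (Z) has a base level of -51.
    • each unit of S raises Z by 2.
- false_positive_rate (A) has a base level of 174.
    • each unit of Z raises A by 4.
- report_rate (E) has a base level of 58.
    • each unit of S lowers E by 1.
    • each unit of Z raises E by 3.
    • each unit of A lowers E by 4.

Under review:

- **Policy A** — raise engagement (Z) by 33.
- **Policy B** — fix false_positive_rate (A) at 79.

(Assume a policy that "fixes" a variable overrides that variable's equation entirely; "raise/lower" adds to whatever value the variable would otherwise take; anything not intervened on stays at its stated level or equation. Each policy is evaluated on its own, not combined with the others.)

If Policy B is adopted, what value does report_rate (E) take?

-166

Policy B (A := 79):
  S = 49
  Z = -51 + 2·49 = 47
  A = 79
  E = 58 − 49 + 3·47 − 4·79 = -166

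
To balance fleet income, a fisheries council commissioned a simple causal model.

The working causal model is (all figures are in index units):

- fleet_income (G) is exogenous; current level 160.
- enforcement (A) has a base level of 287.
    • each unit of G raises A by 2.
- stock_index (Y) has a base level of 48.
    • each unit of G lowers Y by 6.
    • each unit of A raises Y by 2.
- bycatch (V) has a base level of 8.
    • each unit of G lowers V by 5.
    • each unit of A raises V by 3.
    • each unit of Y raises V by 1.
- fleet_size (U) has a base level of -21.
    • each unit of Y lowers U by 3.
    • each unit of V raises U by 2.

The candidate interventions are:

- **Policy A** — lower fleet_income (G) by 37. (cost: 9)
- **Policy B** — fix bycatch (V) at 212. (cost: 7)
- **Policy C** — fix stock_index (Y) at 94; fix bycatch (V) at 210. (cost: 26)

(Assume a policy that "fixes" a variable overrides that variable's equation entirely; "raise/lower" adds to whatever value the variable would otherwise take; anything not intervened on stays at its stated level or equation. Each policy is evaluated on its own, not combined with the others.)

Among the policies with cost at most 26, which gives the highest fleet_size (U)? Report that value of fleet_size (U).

Policy A (G − 37):
  G = 160 − 37 = 123
  A = 287 + 2·123 = 533
  Y = 48 − 6·123 + 2·533 = 376
  V = 8 − 5·123 + 3·533 + 376 = 1368
  U = -21 − 3·376 + 2·1368 = 1587
Policy B (V := 212):
  G = 160
  A = 287 + 2·160 = 607
  Y = 48 − 6·160 + 2·607 = 302
  V = 212
  U = -21 − 3·302 + 2·212 = -503
Policy C (Y := 94, V := 210):
  G = 160
  A = 287 + 2·160 = 607
  Y = 94
  V = 210
  U = -21 − 3·94 + 2·210 = 117
Comparing — Policy A: U=1587, Policy B: U=-503, Policy C: U=117. Highest is 1587 (Policy A).

1587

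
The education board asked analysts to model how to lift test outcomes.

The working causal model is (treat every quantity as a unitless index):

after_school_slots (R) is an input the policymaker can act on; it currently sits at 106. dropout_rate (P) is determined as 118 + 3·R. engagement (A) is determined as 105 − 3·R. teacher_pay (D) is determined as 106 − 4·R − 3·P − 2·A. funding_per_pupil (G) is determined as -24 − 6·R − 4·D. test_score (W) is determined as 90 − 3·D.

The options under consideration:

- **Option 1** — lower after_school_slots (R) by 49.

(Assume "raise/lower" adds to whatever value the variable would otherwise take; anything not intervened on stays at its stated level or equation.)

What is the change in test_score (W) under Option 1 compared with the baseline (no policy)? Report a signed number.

-1029

Baseline:
  R = 106
  P = 118 + 3·106 = 436
  A = 105 − 3·106 = -213
  D = 106 − 4·106 − 3·436 − 2·(-213) = -1200
  W = 90 − 3·(-1200) = 3690
Option 1 (R − 49):
  R = 106 − 49 = 57
  P = 118 + 3·57 = 289
  A = 105 − 3·57 = -66
  D = 106 − 4·57 − 3·289 − 2·(-66) = -857
  W = 90 − 3·(-857) = 2661
Change in W: 2661 − 3690 = -1029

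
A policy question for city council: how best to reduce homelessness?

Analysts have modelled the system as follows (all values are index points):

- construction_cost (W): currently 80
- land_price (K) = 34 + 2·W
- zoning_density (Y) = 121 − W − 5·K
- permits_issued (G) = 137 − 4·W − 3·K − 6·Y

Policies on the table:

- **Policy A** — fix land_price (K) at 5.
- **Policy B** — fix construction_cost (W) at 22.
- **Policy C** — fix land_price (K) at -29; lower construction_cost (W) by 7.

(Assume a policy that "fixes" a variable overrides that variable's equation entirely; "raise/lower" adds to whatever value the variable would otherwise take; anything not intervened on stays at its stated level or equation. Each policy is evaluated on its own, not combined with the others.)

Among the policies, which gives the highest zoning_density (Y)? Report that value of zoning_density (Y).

193

Policy A (K := 5):
  W = 80
  K = 5
  Y = 121 − 80 − 5·5 = 16
Policy B (W := 22):
  W = 22
  K = 34 + 2·22 = 78
  Y = 121 − 22 − 5·78 = -291
Policy C (K := -29, W − 7):
  W = 80 − 7 = 73
  K = -29
  Y = 121 − 73 − 5·(-29) = 193
Comparing — Policy A: Y=16, Policy B: Y=-291, Policy C: Y=193. Highest is 193 (Policy C).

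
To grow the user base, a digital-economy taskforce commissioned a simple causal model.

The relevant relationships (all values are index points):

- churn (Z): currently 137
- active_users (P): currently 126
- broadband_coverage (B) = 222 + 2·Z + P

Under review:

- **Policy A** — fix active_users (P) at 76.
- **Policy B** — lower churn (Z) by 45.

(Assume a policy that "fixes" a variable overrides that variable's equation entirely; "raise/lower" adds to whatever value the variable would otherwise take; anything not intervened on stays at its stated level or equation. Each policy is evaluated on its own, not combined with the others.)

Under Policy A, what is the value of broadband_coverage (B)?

Policy A (P := 76):
  Z = 137
  P = 76
  B = 222 + 2·137 + 76 = 572

572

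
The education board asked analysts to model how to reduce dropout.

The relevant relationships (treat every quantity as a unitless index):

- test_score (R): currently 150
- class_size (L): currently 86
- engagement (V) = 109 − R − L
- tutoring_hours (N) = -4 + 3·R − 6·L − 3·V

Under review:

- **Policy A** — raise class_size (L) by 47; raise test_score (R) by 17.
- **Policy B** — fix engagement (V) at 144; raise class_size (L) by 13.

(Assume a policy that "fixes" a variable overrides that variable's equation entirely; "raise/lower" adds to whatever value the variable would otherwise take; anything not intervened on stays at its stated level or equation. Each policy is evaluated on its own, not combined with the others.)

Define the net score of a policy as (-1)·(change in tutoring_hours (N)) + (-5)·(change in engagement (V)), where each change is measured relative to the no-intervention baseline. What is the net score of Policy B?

-464

Baseline:
  R = 150
  L = 86
  V = 109 − 150 − 86 = -127
  N = -4 + 3·150 − 6·86 − 3·(-127) = 311
Policy B (V := 144, L + 13):
  R = 150
  L = 86 + 13 = 99
  V = 144
  N = -4 + 3·150 − 6·99 − 3·144 = -580
ΔN = -580 − 311 = -891; ΔV = 144 − (-127) = 271
Score = (-1)·(-891) + (-5)·271 = -464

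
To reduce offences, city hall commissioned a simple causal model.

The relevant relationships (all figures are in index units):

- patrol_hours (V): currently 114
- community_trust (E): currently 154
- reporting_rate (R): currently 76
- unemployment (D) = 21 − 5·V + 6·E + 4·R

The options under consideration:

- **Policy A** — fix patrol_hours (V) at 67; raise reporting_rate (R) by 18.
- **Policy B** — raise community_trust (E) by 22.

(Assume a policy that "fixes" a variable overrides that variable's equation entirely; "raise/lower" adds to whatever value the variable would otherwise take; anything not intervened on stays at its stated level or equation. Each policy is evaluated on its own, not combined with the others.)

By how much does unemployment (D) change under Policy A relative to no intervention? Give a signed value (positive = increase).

307

Baseline:
  V = 114
  E = 154
  R = 76
  D = 21 − 5·114 + 6·154 + 4·76 = 679
Policy A (V := 67, R + 18):
  V = 67
  E = 154
  R = 76 + 18 = 94
  D = 21 − 5·67 + 6·154 + 4·94 = 986
Change in D: 986 − 679 = 307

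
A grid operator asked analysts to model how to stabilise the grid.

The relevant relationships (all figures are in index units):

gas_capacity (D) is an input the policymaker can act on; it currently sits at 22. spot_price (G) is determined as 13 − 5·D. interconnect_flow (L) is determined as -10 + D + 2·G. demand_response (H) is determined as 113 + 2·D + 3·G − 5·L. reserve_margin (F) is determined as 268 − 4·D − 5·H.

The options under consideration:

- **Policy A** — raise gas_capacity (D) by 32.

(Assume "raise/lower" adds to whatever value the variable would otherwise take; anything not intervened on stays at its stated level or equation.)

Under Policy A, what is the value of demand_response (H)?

1800

Policy A (D + 32):
  D = 22 + 32 = 54
  G = 13 − 5·54 = -257
  L = -10 + 54 + 2·(-257) = -470
  H = 113 + 2·54 + 3·(-257) − 5·(-470) = 1800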